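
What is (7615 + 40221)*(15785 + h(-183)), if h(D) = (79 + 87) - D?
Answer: 771786024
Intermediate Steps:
h(D) = 166 - D
(7615 + 40221)*(15785 + h(-183)) = (7615 + 40221)*(15785 + (166 - 1*(-183))) = 47836*(15785 + (166 + 183)) = 47836*(15785 + 349) = 47836*16134 = 771786024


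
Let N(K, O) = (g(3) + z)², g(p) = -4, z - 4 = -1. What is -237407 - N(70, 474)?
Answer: -237408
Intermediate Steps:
z = 3 (z = 4 - 1 = 3)
N(K, O) = 1 (N(K, O) = (-4 + 3)² = (-1)² = 1)
-237407 - N(70, 474) = -237407 - 1*1 = -237407 - 1 = -237408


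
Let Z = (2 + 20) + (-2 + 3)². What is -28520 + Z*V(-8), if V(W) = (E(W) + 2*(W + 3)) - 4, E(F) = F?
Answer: -29026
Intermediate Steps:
V(W) = 2 + 3*W (V(W) = (W + 2*(W + 3)) - 4 = (W + 2*(3 + W)) - 4 = (W + (6 + 2*W)) - 4 = (6 + 3*W) - 4 = 2 + 3*W)
Z = 23 (Z = 22 + 1² = 22 + 1 = 23)
-28520 + Z*V(-8) = -28520 + 23*(2 + 3*(-8)) = -28520 + 23*(2 - 24) = -28520 + 23*(-22) = -28520 - 506 = -29026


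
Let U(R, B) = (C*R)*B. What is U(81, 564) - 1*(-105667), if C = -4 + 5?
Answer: 151351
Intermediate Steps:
C = 1
U(R, B) = B*R (U(R, B) = (1*R)*B = R*B = B*R)
U(81, 564) - 1*(-105667) = 564*81 - 1*(-105667) = 45684 + 105667 = 151351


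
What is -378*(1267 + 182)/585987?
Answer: -182574/195329 ≈ -0.93470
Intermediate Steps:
-378*(1267 + 182)/585987 = -378*1449*(1/585987) = -547722*1/585987 = -182574/195329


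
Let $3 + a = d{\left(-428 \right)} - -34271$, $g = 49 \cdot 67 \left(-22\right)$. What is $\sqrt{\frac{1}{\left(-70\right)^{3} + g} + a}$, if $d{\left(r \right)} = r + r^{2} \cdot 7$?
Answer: $\frac{\sqrt{4630961047191398}}{59318} \approx 1147.2$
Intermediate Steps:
$g = -72226$ ($g = 3283 \left(-22\right) = -72226$)
$d{\left(r \right)} = r + 7 r^{2}$
$a = 1316128$ ($a = -3 - \left(-34271 + 428 \left(1 + 7 \left(-428\right)\right)\right) = -3 - \left(-34271 + 428 \left(1 - 2996\right)\right) = -3 + \left(\left(-428\right) \left(-2995\right) + 34271\right) = -3 + \left(1281860 + 34271\right) = -3 + 1316131 = 1316128$)
$\sqrt{\frac{1}{\left(-70\right)^{3} + g} + a} = \sqrt{\frac{1}{\left(-70\right)^{3} - 72226} + 1316128} = \sqrt{\frac{1}{-343000 - 72226} + 1316128} = \sqrt{\frac{1}{-415226} + 1316128} = \sqrt{- \frac{1}{415226} + 1316128} = \sqrt{\frac{546490564927}{415226}} = \frac{\sqrt{4630961047191398}}{59318}$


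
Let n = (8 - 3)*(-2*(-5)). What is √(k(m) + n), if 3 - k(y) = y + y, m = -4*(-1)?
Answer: 3*√5 ≈ 6.7082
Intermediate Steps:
m = 4
k(y) = 3 - 2*y (k(y) = 3 - (y + y) = 3 - 2*y)
n = 50 (n = 5*10 = 50)
√(k(m) + n) = √((3 - 2*4) + 50) = √((3 - 8) + 50) = √(-5 + 50) = √45 = 3*√5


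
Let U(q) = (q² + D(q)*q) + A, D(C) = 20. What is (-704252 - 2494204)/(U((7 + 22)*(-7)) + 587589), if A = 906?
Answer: -88846/17379 ≈ -5.1123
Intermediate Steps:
U(q) = 906 + q² + 20*q (U(q) = (q² + 20*q) + 906 = 906 + q² + 20*q)
(-704252 - 2494204)/(U((7 + 22)*(-7)) + 587589) = (-704252 - 2494204)/((906 + ((7 + 22)*(-7))² + 20*((7 + 22)*(-7))) + 587589) = -3198456/((906 + (29*(-7))² + 20*(29*(-7))) + 587589) = -3198456/((906 + (-203)² + 20*(-203)) + 587589) = -3198456/((906 + 41209 - 4060) + 587589) = -3198456/(38055 + 587589) = -3198456/625644 = -3198456*1/625644 = -88846/17379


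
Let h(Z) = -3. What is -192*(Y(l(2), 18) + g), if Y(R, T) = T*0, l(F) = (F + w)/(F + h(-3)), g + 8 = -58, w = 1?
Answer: 12672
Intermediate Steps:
g = -66 (g = -8 - 58 = -66)
l(F) = (1 + F)/(-3 + F) (l(F) = (F + 1)/(F - 3) = (1 + F)/(-3 + F))
Y(R, T) = 0
-192*(Y(l(2), 18) + g) = -192*(0 - 66) = -192*(-66) = 12672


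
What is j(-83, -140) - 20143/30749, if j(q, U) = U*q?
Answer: 357283237/30749 ≈ 11619.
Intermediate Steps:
j(-83, -140) - 20143/30749 = -140*(-83) - 20143/30749 = 11620 - 20143/30749 = 357283237/30749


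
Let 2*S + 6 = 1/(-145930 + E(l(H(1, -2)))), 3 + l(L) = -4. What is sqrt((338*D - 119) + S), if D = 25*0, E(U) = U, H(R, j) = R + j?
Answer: I*sqrt(10393232980746)/291874 ≈ 11.045*I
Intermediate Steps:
l(L) = -7 (l(L) = -3 - 4 = -7)
S = -875623/291874 (S = -3 + 1/(2*(-145930 - 7)) = -3 + (1/2)/(-145937) = -3 + (1/2)*(-1/145937) = -3 - 1/291874 = -875623/291874 ≈ -3.0000)
D = 0
sqrt((338*D - 119) + S) = sqrt((338*0 - 119) - 875623/291874) = sqrt((0 - 119) - 875623/291874) = sqrt(-119 - 875623/291874) = sqrt(-35608629/291874) = I*sqrt(10393232980746)/291874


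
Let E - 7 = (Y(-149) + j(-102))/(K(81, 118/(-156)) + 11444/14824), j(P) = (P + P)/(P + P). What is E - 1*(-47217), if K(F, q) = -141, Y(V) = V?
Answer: 24542152928/519685 ≈ 47225.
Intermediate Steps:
j(P) = 1 (j(P) = (2*P)/((2*P)) = (2*P)*(1/(2*P)) = 1)
E = 4186283/519685 (E = 7 + (-149 + 1)/(-141 + 11444/14824) = 7 - 148/(-141 + 11444*(1/14824)) = 7 - 148/(-141 + 2861/3706) = 7 - 148/(-519685/3706) = 7 - 148*(-3706/519685) = 7 + 548488/519685 = 4186283/519685 ≈ 8.0554)
E - 1*(-47217) = 4186283/519685 - 1*(-47217) = 4186283/519685 + 47217 = 24542152928/519685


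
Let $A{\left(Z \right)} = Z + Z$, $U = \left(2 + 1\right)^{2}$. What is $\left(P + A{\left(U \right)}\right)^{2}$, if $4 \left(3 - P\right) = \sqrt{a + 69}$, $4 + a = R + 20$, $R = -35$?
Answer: $\frac{3553}{8} - \frac{105 \sqrt{2}}{2} \approx 369.88$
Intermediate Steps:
$a = -19$ ($a = -4 + \left(-35 + 20\right) = -4 - 15 = -19$)
$P = 3 - \frac{5 \sqrt{2}}{4}$ ($P = 3 - \frac{\sqrt{-19 + 69}}{4} = 3 - \frac{\sqrt{50}}{4} = 3 - \frac{5 \sqrt{2}}{4} \approx 1.2322$)
$U = 9$ ($U = 3^{2} = 9$)
$A{\left(Z \right)} = 2 Z$
$\left(P + A{\left(U \right)}\right)^{2} = \left(\left(3 - \frac{5 \sqrt{2}}{4}\right) + 2 \cdot 9\right)^{2} = \left(\left(3 - \frac{5 \sqrt{2}}{4}\right) + 18\right)^{2} = \left(21 - \frac{5 \sqrt{2}}{4}\right)^{2}$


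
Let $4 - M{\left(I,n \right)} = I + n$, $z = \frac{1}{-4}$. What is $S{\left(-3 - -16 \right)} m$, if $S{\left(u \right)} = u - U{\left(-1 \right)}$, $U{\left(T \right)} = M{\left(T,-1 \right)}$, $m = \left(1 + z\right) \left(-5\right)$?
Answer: $- \frac{105}{4} \approx -26.25$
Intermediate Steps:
$z = - \frac{1}{4} \approx -0.25$
$M{\left(I,n \right)} = 4 - I - n$ ($M{\left(I,n \right)} = 4 - \left(I + n\right) = 4 - I - n$)
$m = - \frac{15}{4}$ ($m = \left(1 - \frac{1}{4}\right) \left(-5\right) = \frac{3}{4} \left(-5\right) = - \frac{15}{4} \approx -3.75$)
$U{\left(T \right)} = 5 - T$ ($U{\left(T \right)} = 4 - T - -1 = 4 - T + 1 = 5 - T$)
$S{\left(u \right)} = -6 + u$ ($S{\left(u \right)} = u - \left(5 - -1\right) = u - \left(5 + 1\right) = u - 6 = -6 + u$)
$S{\left(-3 - -16 \right)} m = \left(-6 - -13\right) \left(- \frac{15}{4}\right) = \left(-6 + \left(-3 + 16\right)\right) \left(- \frac{15}{4}\right) = \left(-6 + 13\right) \left(- \frac{15}{4}\right) = 7 \left(- \frac{15}{4}\right) = - \frac{105}{4}$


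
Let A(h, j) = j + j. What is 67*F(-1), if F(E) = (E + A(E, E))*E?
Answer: 201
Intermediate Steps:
A(h, j) = 2*j
F(E) = 3*E² (F(E) = (E + 2*E)*E = (3*E)*E = 3*E²)
67*F(-1) = 67*(3*(-1)²) = 67*(3*1) = 67*3 = 201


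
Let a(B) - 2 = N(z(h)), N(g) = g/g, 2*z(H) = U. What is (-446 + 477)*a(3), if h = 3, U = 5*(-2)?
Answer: 93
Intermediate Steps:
U = -10
z(H) = -5 (z(H) = (1/2)*(-10) = -5)
N(g) = 1
a(B) = 3 (a(B) = 2 + 1 = 3)
(-446 + 477)*a(3) = (-446 + 477)*3 = 31*3 = 93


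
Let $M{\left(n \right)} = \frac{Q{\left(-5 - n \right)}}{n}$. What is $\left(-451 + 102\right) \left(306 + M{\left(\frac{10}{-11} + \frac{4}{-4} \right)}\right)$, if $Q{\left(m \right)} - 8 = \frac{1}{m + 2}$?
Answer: $- \frac{26585773}{252} \approx -1.055 \cdot 10^{5}$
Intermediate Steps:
$Q{\left(m \right)} = 8 + \frac{1}{2 + m}$ ($Q{\left(m \right)} = 8 + \frac{1}{m + 2} = 8 + \frac{1}{2 + m}$)
$M{\left(n \right)} = \frac{-23 - 8 n}{n \left(-3 - n\right)}$ ($M{\left(n \right)} = \frac{\frac{1}{2 - \left(5 + n\right)} \left(17 + 8 \left(-5 - n\right)\right)}{n} = \frac{\frac{1}{-3 - n} \left(17 - \left(40 + 8 n\right)\right)}{n} = \frac{\frac{1}{-3 - n} \left(-23 - 8 n\right)}{n} = \frac{-23 - 8 n}{n \left(-3 - n\right)}$)
$\left(-451 + 102\right) \left(306 + M{\left(\frac{10}{-11} + \frac{4}{-4} \right)}\right) = \left(-451 + 102\right) \left(306 + \frac{23 + 8 \left(\frac{10}{-11} + \frac{4}{-4}\right)}{\left(\frac{10}{-11} + \frac{4}{-4}\right) \left(3 + \left(\frac{10}{-11} + \frac{4}{-4}\right)\right)}\right) = - 349 \left(306 + \frac{23 + 8 \left(10 \left(- \frac{1}{11}\right) + 4 \left(- \frac{1}{4}\right)\right)}{\left(10 \left(- \frac{1}{11}\right) + 4 \left(- \frac{1}{4}\right)\right) \left(3 + \left(10 \left(- \frac{1}{11}\right) + 4 \left(- \frac{1}{4}\right)\right)\right)}\right) = - 349 \left(306 + \frac{23 + 8 \left(- \frac{10}{11} - 1\right)}{\left(- \frac{10}{11} - 1\right) \left(3 - \frac{21}{11}\right)}\right) = - 349 \left(306 + \frac{23 + 8 \left(- \frac{21}{11}\right)}{\left(- \frac{21}{11}\right) \left(3 - \frac{21}{11}\right)}\right) = - 349 \left(306 - \frac{11 \left(23 - \frac{168}{11}\right)}{21 \cdot \frac{12}{11}}\right) = - 349 \left(306 - \frac{121}{252} \cdot \frac{85}{11}\right) = - 349 \left(306 - \frac{935}{252}\right) = \left(-349\right) \frac{76177}{252} = - \frac{26585773}{252}$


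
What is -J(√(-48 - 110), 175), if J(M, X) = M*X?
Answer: -175*I*√158 ≈ -2199.7*I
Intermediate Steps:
-J(√(-48 - 110), 175) = -√(-48 - 110)*175 = -√(-158)*175 = -I*√158*175 = -175*I*√158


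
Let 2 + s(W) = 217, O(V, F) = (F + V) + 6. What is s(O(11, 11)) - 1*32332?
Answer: -32117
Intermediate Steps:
O(V, F) = 6 + F + V
s(W) = 215 (s(W) = -2 + 217 = 215)
s(O(11, 11)) - 1*32332 = 215 - 1*32332 = 215 - 32332 = -32117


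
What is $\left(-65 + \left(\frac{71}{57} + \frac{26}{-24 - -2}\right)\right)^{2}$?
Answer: $\frac{1657711225}{393129} \approx 4216.7$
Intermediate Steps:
$\left(-65 + \left(\frac{71}{57} + \frac{26}{-24 - -2}\right)\right)^{2} = \left(-65 + \left(71 \cdot \frac{1}{57} + \frac{26}{-24 + 2}\right)\right)^{2} = \left(-65 + \left(\frac{71}{57} + \frac{26}{-22}\right)\right)^{2} = \left(-65 + \left(\frac{71}{57} + 26 \left(- \frac{1}{22}\right)\right)\right)^{2} = \left(-65 + \left(\frac{71}{57} - \frac{13}{11}\right)\right)^{2} = \left(-65 + \frac{40}{627}\right)^{2} = \left(- \frac{40715}{627}\right)^{2} = \frac{1657711225}{393129}$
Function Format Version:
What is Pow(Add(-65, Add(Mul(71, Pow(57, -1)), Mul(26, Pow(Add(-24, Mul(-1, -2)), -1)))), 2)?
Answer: Rational(1657711225, 393129) ≈ 4216.7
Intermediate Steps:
Pow(Add(-65, Add(Mul(71, Pow(57, -1)), Mul(26, Pow(Add(-24, Mul(-1, -2)), -1)))), 2) = Pow(Add(-65, Add(Mul(71, Rational(1, 57)), Mul(26, Pow(Add(-24, 2), -1)))), 2) = Pow(Add(-65, Add(Rational(71, 57), Mul(26, Pow(-22, -1)))), 2) = Pow(Add(-65, Add(Rational(71, 57), Mul(26, Rational(-1, 22)))), 2) = Pow(Add(-65, Add(Rational(71, 57), Rational(-13, 11))), 2) = Pow(Add(-65, Rational(40, 627)), 2) = Pow(Rational(-40715, 627), 2) = Rational(1657711225, 393129)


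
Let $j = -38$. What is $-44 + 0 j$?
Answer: $-44$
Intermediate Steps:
$-44 + 0 j = -44 + 0 \left(-38\right) = -44 + 0 = -44$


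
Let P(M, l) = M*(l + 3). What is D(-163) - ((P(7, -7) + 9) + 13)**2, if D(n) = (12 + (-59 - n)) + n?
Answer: -83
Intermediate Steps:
D(n) = -47 (D(n) = (-47 - n) + n = -47)
P(M, l) = M*(3 + l)
D(-163) - ((P(7, -7) + 9) + 13)**2 = -47 - ((7*(3 - 7) + 9) + 13)**2 = -47 - ((7*(-4) + 9) + 13)**2 = -47 - ((-28 + 9) + 13)**2 = -47 - (-19 + 13)**2 = -47 - 1*(-6)**2 = -47 - 1*36 = -47 - 36 = -83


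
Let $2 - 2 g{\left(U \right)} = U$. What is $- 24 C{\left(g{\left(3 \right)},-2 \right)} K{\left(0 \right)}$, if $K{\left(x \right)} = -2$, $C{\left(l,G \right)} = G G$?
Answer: $192$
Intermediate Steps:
$g{\left(U \right)} = 1 - \frac{U}{2}$
$C{\left(l,G \right)} = G^{2}$
$- 24 C{\left(g{\left(3 \right)},-2 \right)} K{\left(0 \right)} = - 24 \left(-2\right)^{2} \left(-2\right) = \left(-24\right) 4 \left(-2\right) = \left(-96\right) \left(-2\right) = 192$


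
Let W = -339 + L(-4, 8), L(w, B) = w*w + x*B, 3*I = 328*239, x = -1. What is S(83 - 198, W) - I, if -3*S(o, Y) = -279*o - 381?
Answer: -110096/3 ≈ -36699.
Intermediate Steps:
I = 78392/3 (I = (328*239)/3 = (⅓)*78392 = 78392/3 ≈ 26131.)
L(w, B) = w² - B (L(w, B) = w*w - B = w² - B)
W = -331 (W = -339 + ((-4)² - 1*8) = -339 + (16 - 8) = -339 + 8 = -331)
S(o, Y) = 127 + 93*o (S(o, Y) = -(-279*o - 381)/3 = -(-381 - 279*o)/3 = 127 + 93*o)
S(83 - 198, W) - I = (127 + 93*(83 - 198)) - 1*78392/3 = (127 + 93*(-115)) - 78392/3 = (127 - 10695) - 78392/3 = -10568 - 78392/3 = -110096/3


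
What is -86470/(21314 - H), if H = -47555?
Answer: -86470/68869 ≈ -1.2556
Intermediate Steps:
-86470/(21314 - H) = -86470/(21314 - 1*(-47555)) = -86470/(21314 + 47555) = -86470/68869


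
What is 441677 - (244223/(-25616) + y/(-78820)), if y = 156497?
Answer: 222948145841563/504763280 ≈ 4.4169e+5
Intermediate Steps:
441677 - (244223/(-25616) + y/(-78820)) = 441677 - (244223/(-25616) + 156497/(-78820)) = 441677 - (244223*(-1/25616) + 156497*(-1/78820)) = 441677 - (-244223/25616 - 156497/78820) = 441677 - 1*(-5814621003/504763280) = 441677 + 5814621003/504763280 = 222948145841563/504763280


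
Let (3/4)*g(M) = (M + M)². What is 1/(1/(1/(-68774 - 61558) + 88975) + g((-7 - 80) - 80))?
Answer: 34788869097/5174542775037572 ≈ 6.7231e-6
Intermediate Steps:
g(M) = 16*M²/3 (g(M) = 4*(M + M)²/3 = 4*(2*M)²/3 = 4*(4*M²)/3 = 16*M²/3)
1/(1/(1/(-68774 - 61558) + 88975) + g((-7 - 80) - 80)) = 1/(1/(1/(-68774 - 61558) + 88975) + 16*((-7 - 80) - 80)²/3) = 1/(1/(1/(-130332) + 88975) + 16*(-87 - 80)²/3) = 1/(1/(-1/130332 + 88975) + (16/3)*(-167)²) = 1/(1/(11596289699/130332) + (16/3)*27889) = 1/(130332/11596289699 + 446224/3) = 1/(5174542775037572/34788869097) = 34788869097/5174542775037572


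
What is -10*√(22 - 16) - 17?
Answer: -17 - 10*√6 ≈ -41.495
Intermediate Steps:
-10*√(22 - 16) - 17 = -10*√6 - 17 = -17 - 10*√6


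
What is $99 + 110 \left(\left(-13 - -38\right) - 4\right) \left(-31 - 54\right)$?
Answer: $-196251$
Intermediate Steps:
$99 + 110 \left(\left(-13 - -38\right) - 4\right) \left(-31 - 54\right) = 99 + 110 \left(\left(-13 + 38\right) - 4\right) \left(-85\right) = 99 + 110 \left(25 - 4\right) \left(-85\right) = 99 + 110 \cdot 21 \left(-85\right) = 99 + 110 \left(-1785\right) = 99 - 196350 = -196251$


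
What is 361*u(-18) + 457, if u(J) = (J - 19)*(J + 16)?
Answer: 27171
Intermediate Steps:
u(J) = (-19 + J)*(16 + J)
361*u(-18) + 457 = 361*(-304 + (-18)² - 3*(-18)) + 457 = 361*(-304 + 324 + 54) + 457 = 361*74 + 457 = 26714 + 457 = 27171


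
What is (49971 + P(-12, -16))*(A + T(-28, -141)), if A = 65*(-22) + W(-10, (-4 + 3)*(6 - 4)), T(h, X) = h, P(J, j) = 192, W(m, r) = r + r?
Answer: -73338306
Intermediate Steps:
W(m, r) = 2*r
A = -1434 (A = 65*(-22) + 2*((-4 + 3)*(6 - 4)) = -1430 + 2*(-1*2) = -1430 + 2*(-2) = -1430 - 4 = -1434)
(49971 + P(-12, -16))*(A + T(-28, -141)) = (49971 + 192)*(-1434 - 28) = 50163*(-1462) = -73338306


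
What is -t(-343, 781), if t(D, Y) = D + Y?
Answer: -438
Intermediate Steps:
-t(-343, 781) = -(-343 + 781) = -1*438 = -438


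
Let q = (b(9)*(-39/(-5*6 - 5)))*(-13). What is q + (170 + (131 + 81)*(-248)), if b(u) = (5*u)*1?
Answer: -371405/7 ≈ -53058.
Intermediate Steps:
b(u) = 5*u
q = -4563/7 (q = ((5*9)*(-39/(-5*6 - 5)))*(-13) = (45*(-39/(-30 - 5)))*(-13) = (45*(-39/(-35)))*(-13) = (45*(-39*(-1/35)))*(-13) = (45*(39/35))*(-13) = (351/7)*(-13) = -4563/7 ≈ -651.86)
q + (170 + (131 + 81)*(-248)) = -4563/7 + (170 + (131 + 81)*(-248)) = -4563/7 + (170 + 212*(-248)) = -4563/7 + (170 - 52576) = -4563/7 - 52406 = -371405/7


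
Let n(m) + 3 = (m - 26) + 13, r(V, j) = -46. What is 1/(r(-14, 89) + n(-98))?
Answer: -1/160 ≈ -0.0062500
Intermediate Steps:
n(m) = -16 + m (n(m) = -3 + ((m - 26) + 13) = -3 + ((-26 + m) + 13) = -3 + (-13 + m) = -16 + m)
1/(r(-14, 89) + n(-98)) = 1/(-46 + (-16 - 98)) = 1/(-46 - 114) = 1/(-160) = -1/160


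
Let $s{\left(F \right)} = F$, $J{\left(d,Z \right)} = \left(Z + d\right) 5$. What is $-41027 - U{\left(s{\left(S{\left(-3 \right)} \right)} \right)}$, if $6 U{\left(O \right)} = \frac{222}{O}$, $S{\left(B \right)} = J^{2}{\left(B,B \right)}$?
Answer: $- \frac{36924337}{900} \approx -41027.0$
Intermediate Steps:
$J{\left(d,Z \right)} = 5 Z + 5 d$
$S{\left(B \right)} = 100 B^{2}$ ($S{\left(B \right)} = \left(5 B + 5 B\right)^{2} = \left(10 B\right)^{2} = 100 B^{2}$)
$U{\left(O \right)} = \frac{37}{O}$ ($U{\left(O \right)} = \frac{222 \frac{1}{O}}{6} = \frac{37}{O}$)
$-41027 - U{\left(s{\left(S{\left(-3 \right)} \right)} \right)} = -41027 - \frac{37}{100 \left(-3\right)^{2}} = -41027 - \frac{37}{100 \cdot 9} = -41027 - \frac{37}{900} = - \frac{36924337}{900}$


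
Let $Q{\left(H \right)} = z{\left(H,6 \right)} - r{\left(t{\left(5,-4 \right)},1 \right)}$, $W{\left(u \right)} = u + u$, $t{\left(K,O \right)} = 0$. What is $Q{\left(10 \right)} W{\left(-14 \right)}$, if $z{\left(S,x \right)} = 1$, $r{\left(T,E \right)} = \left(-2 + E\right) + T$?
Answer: $-56$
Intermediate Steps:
$r{\left(T,E \right)} = -2 + E + T$
$W{\left(u \right)} = 2 u$
$Q{\left(H \right)} = 2$ ($Q{\left(H \right)} = 1 - \left(-2 + 1 + 0\right) = 1 - -1 = 1 + 1 = 2$)
$Q{\left(10 \right)} W{\left(-14 \right)} = 2 \cdot 2 \left(-14\right) = 2 \left(-28\right) = -56$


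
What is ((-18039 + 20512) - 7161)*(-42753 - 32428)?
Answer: 352448528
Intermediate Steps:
((-18039 + 20512) - 7161)*(-42753 - 32428) = (2473 - 7161)*(-75181) = -4688*(-75181) = 352448528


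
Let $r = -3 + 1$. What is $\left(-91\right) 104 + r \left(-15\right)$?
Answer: $-9434$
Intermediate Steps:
$r = -2$
$\left(-91\right) 104 + r \left(-15\right) = \left(-91\right) 104 - -30 = -9464 + 30 = -9434$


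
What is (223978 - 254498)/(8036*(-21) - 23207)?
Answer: 30520/191963 ≈ 0.15899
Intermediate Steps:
(223978 - 254498)/(8036*(-21) - 23207) = -30520/(-168756 - 23207) = -30520/(-191963) = -30520*(-1/191963) = 30520/191963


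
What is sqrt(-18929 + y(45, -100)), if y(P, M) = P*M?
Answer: I*sqrt(23429) ≈ 153.07*I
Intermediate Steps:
y(P, M) = M*P
sqrt(-18929 + y(45, -100)) = sqrt(-18929 - 100*45) = sqrt(-18929 - 4500) = sqrt(-23429) = I*sqrt(23429)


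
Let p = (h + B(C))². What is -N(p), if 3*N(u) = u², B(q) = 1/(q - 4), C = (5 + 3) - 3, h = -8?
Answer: -2401/3 ≈ -800.33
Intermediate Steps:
C = 5 (C = 8 - 3 = 5)
B(q) = 1/(-4 + q)
p = 49 (p = (-8 + 1/(-4 + 5))² = (-8 + 1/1)² = (-8 + 1)² = (-7)² = 49)
N(u) = u²/3
-N(p) = -49²/3 = -2401/3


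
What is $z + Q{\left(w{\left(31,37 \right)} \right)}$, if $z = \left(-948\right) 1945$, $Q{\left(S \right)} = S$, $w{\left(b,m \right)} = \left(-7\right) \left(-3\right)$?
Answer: $-1843839$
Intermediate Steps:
$w{\left(b,m \right)} = 21$
$z = -1843860$
$z + Q{\left(w{\left(31,37 \right)} \right)} = -1843860 + 21 = -1843839$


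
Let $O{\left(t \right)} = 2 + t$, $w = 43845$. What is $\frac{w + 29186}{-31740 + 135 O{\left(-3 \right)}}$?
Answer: $- \frac{73031}{31875} \approx -2.2912$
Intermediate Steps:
$\frac{w + 29186}{-31740 + 135 O{\left(-3 \right)}} = \frac{43845 + 29186}{-31740 + 135 \left(2 - 3\right)} = \frac{73031}{-31740 + 135 \left(-1\right)} = \frac{73031}{-31740 - 135} = \frac{73031}{-31875} = 73031 \left(- \frac{1}{31875}\right) = - \frac{73031}{31875}$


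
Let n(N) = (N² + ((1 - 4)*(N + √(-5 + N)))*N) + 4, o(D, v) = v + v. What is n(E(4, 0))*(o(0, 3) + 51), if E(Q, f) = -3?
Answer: -798 + 1026*I*√2 ≈ -798.0 + 1451.0*I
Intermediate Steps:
o(D, v) = 2*v
n(N) = 4 + N² + N*(-3*N - 3*√(-5 + N)) (n(N) = (N² + (-3*(N + √(-5 + N)))*N) + 4 = (N² + (-3*N - 3*√(-5 + N))*N) + 4 = (N² + N*(-3*N - 3*√(-5 + N))) + 4 = 4 + N² + N*(-3*N - 3*√(-5 + N)))
n(E(4, 0))*(o(0, 3) + 51) = (4 - 2*(-3)² - 3*(-3)*√(-5 - 3))*(2*3 + 51) = (4 - 2*9 - 3*(-3)*√(-8))*(6 + 51) = (4 - 18 - 3*(-3)*2*I*√2)*57 = (4 - 18 + 18*I*√2)*57 = (-14 + 18*I*√2)*57 = -798 + 1026*I*√2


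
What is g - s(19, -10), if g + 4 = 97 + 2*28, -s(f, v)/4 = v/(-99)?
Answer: 14791/99 ≈ 149.40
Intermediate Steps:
s(f, v) = 4*v/99 (s(f, v) = -4*v/(-99) = -4*v*(-1)/99 = -(-4)*v/99 = 4*v/99)
g = 149 (g = -4 + (97 + 2*28) = -4 + (97 + 56) = -4 + 153 = 149)
g - s(19, -10) = 149 - 4*(-10)/99 = 149 - 1*(-40/99) = 149 + 40/99 = 14791/99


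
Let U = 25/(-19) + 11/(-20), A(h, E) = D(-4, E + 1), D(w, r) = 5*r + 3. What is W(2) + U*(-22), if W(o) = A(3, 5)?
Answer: 14069/190 ≈ 74.047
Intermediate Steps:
D(w, r) = 3 + 5*r
A(h, E) = 8 + 5*E (A(h, E) = 3 + 5*(E + 1) = 3 + 5*(1 + E) = 3 + (5 + 5*E) = 8 + 5*E)
W(o) = 33 (W(o) = 8 + 5*5 = 8 + 25 = 33)
U = -709/380 (U = 25*(-1/19) + 11*(-1/20) = -25/19 - 11/20 = -709/380 ≈ -1.8658)
W(2) + U*(-22) = 33 - 709/380*(-22) = 33 + 7799/190 = 14069/190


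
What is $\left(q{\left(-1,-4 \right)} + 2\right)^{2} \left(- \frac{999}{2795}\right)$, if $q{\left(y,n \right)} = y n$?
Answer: $- \frac{35964}{2795} \approx -12.867$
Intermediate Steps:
$q{\left(y,n \right)} = n y$
$\left(q{\left(-1,-4 \right)} + 2\right)^{2} \left(- \frac{999}{2795}\right) = \left(\left(-4\right) \left(-1\right) + 2\right)^{2} \left(- \frac{999}{2795}\right) = \left(4 + 2\right)^{2} \left(\left(-999\right) \frac{1}{2795}\right) = 6^{2} \left(- \frac{999}{2795}\right) = 36 \left(- \frac{999}{2795}\right) = - \frac{35964}{2795}$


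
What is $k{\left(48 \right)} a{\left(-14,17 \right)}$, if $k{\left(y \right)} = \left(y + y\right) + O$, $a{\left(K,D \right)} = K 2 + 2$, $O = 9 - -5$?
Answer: $-2860$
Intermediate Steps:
$O = 14$ ($O = 9 + 5 = 14$)
$a{\left(K,D \right)} = 2 + 2 K$ ($a{\left(K,D \right)} = 2 K + 2 = 2 + 2 K$)
$k{\left(y \right)} = 14 + 2 y$ ($k{\left(y \right)} = \left(y + y\right) + 14 = 2 y + 14 = 14 + 2 y$)
$k{\left(48 \right)} a{\left(-14,17 \right)} = \left(14 + 2 \cdot 48\right) \left(2 + 2 \left(-14\right)\right) = \left(14 + 96\right) \left(2 - 28\right) = 110 \left(-26\right) = -2860$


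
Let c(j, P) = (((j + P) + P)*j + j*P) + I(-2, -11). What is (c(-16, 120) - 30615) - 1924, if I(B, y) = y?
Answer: -38054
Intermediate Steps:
c(j, P) = -11 + P*j + j*(j + 2*P) (c(j, P) = (((j + P) + P)*j + j*P) - 11 = (((P + j) + P)*j + P*j) - 11 = ((j + 2*P)*j + P*j) - 11 = (j*(j + 2*P) + P*j) - 11 = (P*j + j*(j + 2*P)) - 11 = -11 + P*j + j*(j + 2*P))
(c(-16, 120) - 30615) - 1924 = ((-11 + (-16)² + 3*120*(-16)) - 30615) - 1924 = ((-11 + 256 - 5760) - 30615) - 1924 = (-5515 - 30615) - 1924 = -36130 - 1924 = -38054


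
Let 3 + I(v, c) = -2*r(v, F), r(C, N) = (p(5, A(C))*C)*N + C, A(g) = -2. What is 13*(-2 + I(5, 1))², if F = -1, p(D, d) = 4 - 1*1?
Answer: 2925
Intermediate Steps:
p(D, d) = 3 (p(D, d) = 4 - 1 = 3)
r(C, N) = C + 3*C*N (r(C, N) = (3*C)*N + C = 3*C*N + C = C + 3*C*N)
I(v, c) = -3 + 4*v (I(v, c) = -3 - 2*v*(1 + 3*(-1)) = -3 - 2*v*(1 - 3) = -3 - 2*v*(-2) = -3 - (-4)*v = -3 + 4*v)
13*(-2 + I(5, 1))² = 13*(-2 + (-3 + 4*5))² = 13*(-2 + (-3 + 20))² = 13*(-2 + 17)² = 13*15² = 13*225 = 2925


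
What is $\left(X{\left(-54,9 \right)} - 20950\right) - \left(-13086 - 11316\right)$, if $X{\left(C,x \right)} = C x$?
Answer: $2966$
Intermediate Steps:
$\left(X{\left(-54,9 \right)} - 20950\right) - \left(-13086 - 11316\right) = \left(\left(-54\right) 9 - 20950\right) - \left(-13086 - 11316\right) = \left(-486 - 20950\right) - -24402 = -21436 + 24402 = 2966$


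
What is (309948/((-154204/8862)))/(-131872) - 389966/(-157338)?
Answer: 522637640943581/199968631662384 ≈ 2.6136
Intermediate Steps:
(309948/((-154204/8862)))/(-131872) - 389966/(-157338) = (309948/((-154204*1/8862)))*(-1/131872) - 389966*(-1/157338) = (309948/(-77102/4431))*(-1/131872) + 194983/78669 = (309948*(-4431/77102))*(-1/131872) + 194983/78669 = -686689794/38551*(-1/131872) + 194983/78669 = 343344897/2541898736 + 194983/78669 = 522637640943581/199968631662384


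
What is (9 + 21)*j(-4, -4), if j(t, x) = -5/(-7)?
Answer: 150/7 ≈ 21.429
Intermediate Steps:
j(t, x) = 5/7 (j(t, x) = -5*(-1/7) = 5/7)
(9 + 21)*j(-4, -4) = (9 + 21)*(5/7) = 30*(5/7) = 150/7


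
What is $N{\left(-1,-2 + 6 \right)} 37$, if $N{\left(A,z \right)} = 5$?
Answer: $185$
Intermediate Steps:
$N{\left(-1,-2 + 6 \right)} 37 = 5 \cdot 37 = 185$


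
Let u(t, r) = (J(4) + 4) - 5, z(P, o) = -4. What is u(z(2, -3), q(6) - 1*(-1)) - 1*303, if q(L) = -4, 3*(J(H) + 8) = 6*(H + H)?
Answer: -296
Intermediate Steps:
J(H) = -8 + 4*H (J(H) = -8 + (6*(H + H))/3 = -8 + (6*(2*H))/3 = -8 + (12*H)/3 = -8 + 4*H)
u(t, r) = 7 (u(t, r) = ((-8 + 4*4) + 4) - 5 = ((-8 + 16) + 4) - 5 = (8 + 4) - 5 = 12 - 5 = 7)
u(z(2, -3), q(6) - 1*(-1)) - 1*303 = 7 - 1*303 = 7 - 303 = -296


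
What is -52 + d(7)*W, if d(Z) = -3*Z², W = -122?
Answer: 17882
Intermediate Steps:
-52 + d(7)*W = -52 - 3*7²*(-122) = -52 - 3*49*(-122) = -52 - 147*(-122) = -52 + 17934 = 17882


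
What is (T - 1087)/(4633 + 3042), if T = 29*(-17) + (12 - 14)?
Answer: -1582/7675 ≈ -0.20612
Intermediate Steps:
T = -495 (T = -493 - 2 = -495)
(T - 1087)/(4633 + 3042) = (-495 - 1087)/(4633 + 3042) = -1582/7675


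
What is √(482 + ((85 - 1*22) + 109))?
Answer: √654 ≈ 25.573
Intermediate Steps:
√(482 + ((85 - 1*22) + 109)) = √(482 + ((85 - 22) + 109)) = √(482 + (63 + 109)) = √(482 + 172) = √654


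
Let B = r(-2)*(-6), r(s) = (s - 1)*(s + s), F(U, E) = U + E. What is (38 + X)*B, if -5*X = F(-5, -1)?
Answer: -14112/5 ≈ -2822.4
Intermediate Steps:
F(U, E) = E + U
X = 6/5 (X = -(-1 - 5)/5 = -⅕*(-6) = 6/5 ≈ 1.2000)
r(s) = 2*s*(-1 + s) (r(s) = (-1 + s)*(2*s) = 2*s*(-1 + s))
B = -72 (B = (2*(-2)*(-1 - 2))*(-6) = (2*(-2)*(-3))*(-6) = 12*(-6) = -72)
(38 + X)*B = (38 + 6/5)*(-72) = (196/5)*(-72) = -14112/5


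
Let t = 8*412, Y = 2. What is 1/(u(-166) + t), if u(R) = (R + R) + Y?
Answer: 1/2966 ≈ 0.00033715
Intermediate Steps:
u(R) = 2 + 2*R (u(R) = (R + R) + 2 = 2*R + 2 = 2 + 2*R)
t = 3296
1/(u(-166) + t) = 1/((2 + 2*(-166)) + 3296) = 1/((2 - 332) + 3296) = 1/(-330 + 3296) = 1/2966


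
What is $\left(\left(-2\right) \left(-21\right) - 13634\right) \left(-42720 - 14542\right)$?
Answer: $778305104$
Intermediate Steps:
$\left(\left(-2\right) \left(-21\right) - 13634\right) \left(-42720 - 14542\right) = \left(42 - 13634\right) \left(-57262\right) = \left(-13592\right) \left(-57262\right) = 778305104$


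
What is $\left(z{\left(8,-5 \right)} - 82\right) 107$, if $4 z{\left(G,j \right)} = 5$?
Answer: $- \frac{34561}{4} \approx -8640.3$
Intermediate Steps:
$z{\left(G,j \right)} = \frac{5}{4}$ ($z{\left(G,j \right)} = \frac{1}{4} \cdot 5 = \frac{5}{4}$)
$\left(z{\left(8,-5 \right)} - 82\right) 107 = \left(\frac{5}{4} - 82\right) 107 = \left(- \frac{323}{4}\right) 107 = - \frac{34561}{4}$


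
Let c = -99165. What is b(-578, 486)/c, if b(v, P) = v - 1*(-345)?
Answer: 233/99165 ≈ 0.0023496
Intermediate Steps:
b(v, P) = 345 + v (b(v, P) = v + 345 = 345 + v)
b(-578, 486)/c = (345 - 578)/(-99165) = -233*(-1/99165) = 233/99165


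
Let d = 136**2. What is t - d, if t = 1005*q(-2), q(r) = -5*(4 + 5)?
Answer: -63721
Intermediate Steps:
q(r) = -45 (q(r) = -5*9 = -45)
d = 18496
t = -45225 (t = 1005*(-45) = -45225)
t - d = -45225 - 1*18496 = -45225 - 18496 = -63721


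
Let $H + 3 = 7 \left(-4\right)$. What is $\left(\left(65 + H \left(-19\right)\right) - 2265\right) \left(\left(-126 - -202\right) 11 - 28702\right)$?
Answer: $44892126$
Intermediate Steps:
$H = -31$ ($H = -3 + 7 \left(-4\right) = -3 - 28 = -31$)
$\left(\left(65 + H \left(-19\right)\right) - 2265\right) \left(\left(-126 - -202\right) 11 - 28702\right) = \left(\left(65 - -589\right) - 2265\right) \left(\left(-126 - -202\right) 11 - 28702\right) = \left(\left(65 + 589\right) - 2265\right) \left(\left(-126 + 202\right) 11 - 28702\right) = \left(654 - 2265\right) \left(76 \cdot 11 - 28702\right) = - 1611 \left(836 - 28702\right) = \left(-1611\right) \left(-27866\right) = 44892126$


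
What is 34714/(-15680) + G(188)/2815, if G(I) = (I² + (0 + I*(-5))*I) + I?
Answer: -46230955/882784 ≈ -52.370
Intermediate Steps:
G(I) = I - 4*I² (G(I) = (I² + (0 - 5*I)*I) + I = (I² + (-5*I)*I) + I = (I² - 5*I²) + I = -4*I² + I = I - 4*I²)
34714/(-15680) + G(188)/2815 = 34714/(-15680) + (188*(1 - 4*188))/2815 = 34714*(-1/15680) + (188*(1 - 752))*(1/2815) = -17357/7840 + (188*(-751))*(1/2815) = -17357/7840 - 141188*1/2815 = -17357/7840 - 141188/2815 = -46230955/882784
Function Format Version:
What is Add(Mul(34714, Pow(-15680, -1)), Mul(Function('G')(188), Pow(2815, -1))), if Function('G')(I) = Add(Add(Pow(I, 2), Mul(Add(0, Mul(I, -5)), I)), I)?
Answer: Rational(-46230955, 882784) ≈ -52.370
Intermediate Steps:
Function('G')(I) = Add(I, Mul(-4, Pow(I, 2))) (Function('G')(I) = Add(Add(Pow(I, 2), Mul(Add(0, Mul(-5, I)), I)), I) = Add(Add(Pow(I, 2), Mul(Mul(-5, I), I)), I) = Add(Add(Pow(I, 2), Mul(-5, Pow(I, 2))), I) = Add(Mul(-4, Pow(I, 2)), I) = Add(I, Mul(-4, Pow(I, 2))))
Add(Mul(34714, Pow(-15680, -1)), Mul(Function('G')(188), Pow(2815, -1))) = Add(Mul(34714, Pow(-15680, -1)), Mul(Mul(188, Add(1, Mul(-4, 188))), Pow(2815, -1))) = Add(Mul(34714, Rational(-1, 15680)), Mul(Mul(188, Add(1, -752)), Rational(1, 2815))) = Add(Rational(-17357, 7840), Mul(Mul(188, -751), Rational(1, 2815))) = Add(Rational(-17357, 7840), Mul(-141188, Rational(1, 2815))) = Add(Rational(-17357, 7840), Rational(-141188, 2815)) = Rational(-46230955, 882784)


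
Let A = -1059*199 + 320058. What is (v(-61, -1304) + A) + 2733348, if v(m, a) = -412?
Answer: 2842253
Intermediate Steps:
A = 109317 (A = -210741 + 320058 = 109317)
(v(-61, -1304) + A) + 2733348 = (-412 + 109317) + 2733348 = 108905 + 2733348 = 2842253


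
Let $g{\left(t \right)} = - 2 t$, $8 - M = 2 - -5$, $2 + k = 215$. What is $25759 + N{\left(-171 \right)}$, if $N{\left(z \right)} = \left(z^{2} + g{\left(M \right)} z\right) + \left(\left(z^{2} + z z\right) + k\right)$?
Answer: $114037$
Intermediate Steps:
$k = 213$ ($k = -2 + 215 = 213$)
$M = 1$ ($M = 8 - \left(2 - -5\right) = 8 - \left(2 + 5\right) = 8 - 7 = 1$)
$N{\left(z \right)} = 213 - 2 z + 3 z^{2}$ ($N{\left(z \right)} = \left(z^{2} + \left(-2\right) 1 z\right) + \left(\left(z^{2} + z z\right) + 213\right) = \left(z^{2} - 2 z\right) + \left(\left(z^{2} + z^{2}\right) + 213\right) = \left(z^{2} - 2 z\right) + \left(2 z^{2} + 213\right) = \left(z^{2} - 2 z\right) + \left(213 + 2 z^{2}\right) = 213 - 2 z + 3 z^{2}$)
$25759 + N{\left(-171 \right)} = 25759 + \left(213 - -342 + 3 \left(-171\right)^{2}\right) = 25759 + \left(213 + 342 + 3 \cdot 29241\right) = 25759 + \left(213 + 342 + 87723\right) = 25759 + 88278 = 114037$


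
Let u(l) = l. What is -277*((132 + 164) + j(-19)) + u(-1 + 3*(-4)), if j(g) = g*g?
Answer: -182002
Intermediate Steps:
j(g) = g²
-277*((132 + 164) + j(-19)) + u(-1 + 3*(-4)) = -277*((132 + 164) + (-19)²) + (-1 + 3*(-4)) = -277*(296 + 361) + (-1 - 12) = -277*657 - 13 = -181989 - 13 = -182002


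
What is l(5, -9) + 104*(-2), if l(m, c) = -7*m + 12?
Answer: -231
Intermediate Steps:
l(m, c) = 12 - 7*m
l(5, -9) + 104*(-2) = (12 - 7*5) + 104*(-2) = (12 - 35) - 208 = -23 - 208 = -231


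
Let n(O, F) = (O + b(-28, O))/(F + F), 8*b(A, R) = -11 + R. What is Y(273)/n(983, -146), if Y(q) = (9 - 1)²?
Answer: -37376/2209 ≈ -16.920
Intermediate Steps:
b(A, R) = -11/8 + R/8 (b(A, R) = (-11 + R)/8 = -11/8 + R/8)
n(O, F) = (-11/8 + 9*O/8)/(2*F) (n(O, F) = (O + (-11/8 + O/8))/(F + F) = (-11/8 + 9*O/8)/((2*F)) = (-11/8 + 9*O/8)*(1/(2*F)) = (-11/8 + 9*O/8)/(2*F))
Y(q) = 64 (Y(q) = 8² = 64)
Y(273)/n(983, -146) = 64/(((1/16)*(-11 + 9*983)/(-146))) = 64/(((1/16)*(-1/146)*(-11 + 8847))) = 64/(((1/16)*(-1/146)*8836)) = 64/(-2209/584) = 64*(-584/2209) = -37376/2209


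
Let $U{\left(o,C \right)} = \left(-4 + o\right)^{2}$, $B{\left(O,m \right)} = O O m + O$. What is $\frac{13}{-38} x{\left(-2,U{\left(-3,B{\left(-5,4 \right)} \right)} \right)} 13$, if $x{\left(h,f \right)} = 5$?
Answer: $- \frac{845}{38} \approx -22.237$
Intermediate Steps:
$B{\left(O,m \right)} = O + m O^{2}$ ($B{\left(O,m \right)} = O^{2} m + O = m O^{2} + O = O + m O^{2}$)
$\frac{13}{-38} x{\left(-2,U{\left(-3,B{\left(-5,4 \right)} \right)} \right)} 13 = \frac{13}{-38} \cdot 5 \cdot 13 = 13 \left(- \frac{1}{38}\right) 5 \cdot 13 = \left(- \frac{13}{38}\right) 5 \cdot 13 = \left(- \frac{65}{38}\right) 13 = - \frac{845}{38}$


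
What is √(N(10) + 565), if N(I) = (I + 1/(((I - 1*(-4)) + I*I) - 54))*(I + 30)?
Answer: √8691/3 ≈ 31.075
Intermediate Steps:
N(I) = (30 + I)*(I + 1/(-50 + I + I²)) (N(I) = (I + 1/(((I + 4) + I²) - 54))*(30 + I) = (I + 1/(((4 + I) + I²) - 54))*(30 + I) = (I + 1/((4 + I + I²) - 54))*(30 + I) = (I + 1/(-50 + I + I²))*(30 + I) = (30 + I)*(I + 1/(-50 + I + I²)))
√(N(10) + 565) = √((30 + 10⁴ - 1499*10 - 20*10² + 31*10³)/(-50 + 10 + 10²) + 565) = √((30 + 10000 - 14990 - 20*100 + 31*1000)/(-50 + 10 + 100) + 565) = √((30 + 10000 - 14990 - 2000 + 31000)/60 + 565) = √((1/60)*24040 + 565) = √(1202/3 + 565) = √(2897/3) = √8691/3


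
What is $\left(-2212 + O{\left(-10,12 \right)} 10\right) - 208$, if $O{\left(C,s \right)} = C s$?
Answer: $-3620$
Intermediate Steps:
$\left(-2212 + O{\left(-10,12 \right)} 10\right) - 208 = \left(-2212 + \left(-10\right) 12 \cdot 10\right) - 208 = \left(-2212 - 1200\right) - 208 = -3412 - 208 = -3620$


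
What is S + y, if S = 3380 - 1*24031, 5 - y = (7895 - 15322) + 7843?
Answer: -21062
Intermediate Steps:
y = -411 (y = 5 - ((7895 - 15322) + 7843) = 5 - (-7427 + 7843) = 5 - 1*416 = 5 - 416 = -411)
S = -20651 (S = 3380 - 24031 = -20651)
S + y = -20651 - 411 = -21062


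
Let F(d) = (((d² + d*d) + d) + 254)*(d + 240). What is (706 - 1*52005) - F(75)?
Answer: -3698684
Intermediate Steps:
F(d) = (240 + d)*(254 + d + 2*d²) (F(d) = (((d² + d²) + d) + 254)*(240 + d) = ((2*d² + d) + 254)*(240 + d) = ((d + 2*d²) + 254)*(240 + d) = (254 + d + 2*d²)*(240 + d) = (240 + d)*(254 + d + 2*d²))
(706 - 1*52005) - F(75) = (706 - 1*52005) - (60960 + 2*75³ + 481*75² + 494*75) = (706 - 52005) - (60960 + 2*421875 + 481*5625 + 37050) = -51299 - (60960 + 843750 + 2705625 + 37050) = -51299 - 1*3647385 = -51299 - 3647385 = -3698684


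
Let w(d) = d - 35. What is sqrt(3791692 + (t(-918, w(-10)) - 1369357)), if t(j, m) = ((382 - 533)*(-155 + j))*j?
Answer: I*sqrt(146314779) ≈ 12096.0*I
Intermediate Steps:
w(d) = -35 + d
t(j, m) = j*(23405 - 151*j) (t(j, m) = (-151*(-155 + j))*j = (23405 - 151*j)*j = j*(23405 - 151*j))
sqrt(3791692 + (t(-918, w(-10)) - 1369357)) = sqrt(3791692 + (151*(-918)*(155 - 1*(-918)) - 1369357)) = sqrt(3791692 + (151*(-918)*(155 + 918) - 1369357)) = sqrt(3791692 + (151*(-918)*1073 - 1369357)) = sqrt(3791692 + (-148737114 - 1369357)) = sqrt(3791692 - 150106471) = sqrt(-146314779) = I*sqrt(146314779)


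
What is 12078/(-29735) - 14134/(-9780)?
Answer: 6043033/5816166 ≈ 1.0390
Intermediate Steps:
12078/(-29735) - 14134/(-9780) = 12078*(-1/29735) - 14134*(-1/9780) = -12078/29735 + 7067/4890 = 6043033/5816166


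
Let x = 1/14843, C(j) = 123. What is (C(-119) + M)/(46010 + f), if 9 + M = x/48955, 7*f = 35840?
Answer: 82836853411/37153055393450 ≈ 0.0022296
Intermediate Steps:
f = 5120 (f = (1/7)*35840 = 5120)
x = 1/14843 ≈ 6.7372e-5
M = -6539751584/726639065 (M = -9 + (1/14843)/48955 = -9 + (1/14843)*(1/48955) = -9 + 1/726639065 = -6539751584/726639065 ≈ -9.0000)
(C(-119) + M)/(46010 + f) = (123 - 6539751584/726639065)/(46010 + 5120) = (82836853411/726639065)/51130 = (82836853411/726639065)*(1/51130) = 82836853411/37153055393450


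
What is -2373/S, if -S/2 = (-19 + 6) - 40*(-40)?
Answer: 791/1058 ≈ 0.74764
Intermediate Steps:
S = -3174 (S = -2*((-19 + 6) - 40*(-40)) = -2*(-13 + 1600) = -2*1587 = -3174)
-2373/S = -2373/(-3174) = -2373*(-1/3174) = 791/1058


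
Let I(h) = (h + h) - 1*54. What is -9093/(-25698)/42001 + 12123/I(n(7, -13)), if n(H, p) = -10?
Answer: -2518256107/15371687 ≈ -163.82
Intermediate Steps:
I(h) = -54 + 2*h (I(h) = 2*h - 54 = -54 + 2*h)
-9093/(-25698)/42001 + 12123/I(n(7, -13)) = -9093/(-25698)/42001 + 12123/(-54 + 2*(-10)) = -9093*(-1/25698)*(1/42001) + 12123/(-54 - 20) = (3031/8566)*(1/42001) + 12123/(-74) = 7/830902 + 12123*(-1/74) = 7/830902 - 12123/74 = -2518256107/15371687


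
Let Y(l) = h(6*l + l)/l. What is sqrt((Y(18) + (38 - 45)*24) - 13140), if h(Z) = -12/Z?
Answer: I*sqrt(52819473)/63 ≈ 115.36*I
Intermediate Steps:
Y(l) = -12/(7*l**2) (Y(l) = (-12/(6*l + l))/l = (-12*1/(7*l))/l = (-12/(7*l))/l = -12/(7*l**2))
sqrt((Y(18) + (38 - 45)*24) - 13140) = sqrt((-12/7/18**2 + (38 - 45)*24) - 13140) = sqrt((-12/7*1/324 - 7*24) - 13140) = sqrt((-1/189 - 168) - 13140) = sqrt(-31753/189 - 13140) = sqrt(-2515213/189) = I*sqrt(52819473)/63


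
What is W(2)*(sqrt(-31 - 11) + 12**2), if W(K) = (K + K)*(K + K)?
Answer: 2304 + 16*I*sqrt(42) ≈ 2304.0 + 103.69*I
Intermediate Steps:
W(K) = 4*K**2 (W(K) = (2*K)*(2*K) = 4*K**2)
W(2)*(sqrt(-31 - 11) + 12**2) = (4*2**2)*(sqrt(-31 - 11) + 12**2) = (4*4)*(sqrt(-42) + 144) = 16*(I*sqrt(42) + 144) = 16*(144 + I*sqrt(42)) = 2304 + 16*I*sqrt(42)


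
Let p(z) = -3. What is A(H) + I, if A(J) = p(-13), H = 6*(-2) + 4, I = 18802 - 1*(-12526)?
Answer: 31325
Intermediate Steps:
I = 31328 (I = 18802 + 12526 = 31328)
H = -8 (H = -12 + 4 = -8)
A(J) = -3
A(H) + I = -3 + 31328 = 31325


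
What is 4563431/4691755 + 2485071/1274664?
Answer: 5825395167263/1993470398440 ≈ 2.9222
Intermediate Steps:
4563431/4691755 + 2485071/1274664 = 4563431*(1/4691755) + 2485071*(1/1274664) = 4563431/4691755 + 828357/424888 = 5825395167263/1993470398440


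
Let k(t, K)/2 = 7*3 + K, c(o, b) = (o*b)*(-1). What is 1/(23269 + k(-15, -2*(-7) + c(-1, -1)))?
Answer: 1/23337 ≈ 4.2850e-5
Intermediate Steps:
c(o, b) = -b*o (c(o, b) = (b*o)*(-1) = -b*o)
k(t, K) = 42 + 2*K (k(t, K) = 2*(7*3 + K) = 2*(21 + K) = 42 + 2*K)
1/(23269 + k(-15, -2*(-7) + c(-1, -1))) = 1/(23269 + (42 + 2*(-2*(-7) - 1*(-1)*(-1)))) = 1/(23269 + (42 + 2*(14 - 1))) = 1/(23269 + (42 + 2*13)) = 1/(23269 + (42 + 26)) = 1/(23269 + 68) = 1/23337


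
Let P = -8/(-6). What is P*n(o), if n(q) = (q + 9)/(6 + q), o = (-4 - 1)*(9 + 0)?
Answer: 16/13 ≈ 1.2308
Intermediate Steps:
P = 4/3 (P = -8*(-⅙) = 4/3 ≈ 1.3333)
o = -45 (o = -5*9 = -45)
n(q) = (9 + q)/(6 + q)
P*n(o) = 4*((9 - 45)/(6 - 45))/3 = 4*(-36/(-39))/3 = 4*(-1/39*(-36))/3 = (4/3)*(12/13) = 16/13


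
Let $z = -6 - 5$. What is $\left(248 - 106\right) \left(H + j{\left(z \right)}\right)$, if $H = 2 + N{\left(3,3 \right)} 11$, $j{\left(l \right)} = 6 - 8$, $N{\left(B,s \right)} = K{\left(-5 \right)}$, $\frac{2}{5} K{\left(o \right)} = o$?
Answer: $-19525$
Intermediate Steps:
$z = -11$ ($z = -6 - 5 = -11$)
$K{\left(o \right)} = \frac{5 o}{2}$
$N{\left(B,s \right)} = - \frac{25}{2}$ ($N{\left(B,s \right)} = \frac{5}{2} \left(-5\right) = - \frac{25}{2}$)
$j{\left(l \right)} = -2$ ($j{\left(l \right)} = 6 - 8 = -2$)
$H = - \frac{271}{2}$ ($H = 2 - \frac{275}{2} = - \frac{271}{2} \approx -135.5$)
$\left(248 - 106\right) \left(H + j{\left(z \right)}\right) = \left(248 - 106\right) \left(- \frac{271}{2} - 2\right) = 142 \left(- \frac{275}{2}\right) = -19525$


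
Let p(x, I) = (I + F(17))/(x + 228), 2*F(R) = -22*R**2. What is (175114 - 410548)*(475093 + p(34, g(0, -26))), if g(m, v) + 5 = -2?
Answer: -14652373896060/131 ≈ -1.1185e+11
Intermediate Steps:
g(m, v) = -7 (g(m, v) = -5 - 2 = -7)
F(R) = -11*R**2 (F(R) = (-22*R**2)/2 = -11*R**2)
p(x, I) = (-3179 + I)/(228 + x) (p(x, I) = (I - 11*17**2)/(x + 228) = (I - 11*289)/(228 + x) = (I - 3179)/(228 + x) = (-3179 + I)/(228 + x))
(175114 - 410548)*(475093 + p(34, g(0, -26))) = (175114 - 410548)*(475093 + (-3179 - 7)/(228 + 34)) = -235434*(475093 - 3186/262) = -235434*(475093 + (1/262)*(-3186)) = -235434*(475093 - 1593/131) = -235434*62235590/131 = -14652373896060/131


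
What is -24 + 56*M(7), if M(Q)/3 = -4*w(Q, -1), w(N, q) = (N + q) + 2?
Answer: -5400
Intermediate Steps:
w(N, q) = 2 + N + q
M(Q) = -12 - 12*Q (M(Q) = 3*(-4*(2 + Q - 1)) = 3*(-4*(1 + Q)) = 3*(-4 - 4*Q) = -12 - 12*Q)
-24 + 56*M(7) = -24 + 56*(-12 - 12*7) = -24 + 56*(-12 - 84) = -24 + 56*(-96) = -24 - 5376 = -5400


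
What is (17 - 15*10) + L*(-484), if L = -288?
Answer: 139259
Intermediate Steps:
(17 - 15*10) + L*(-484) = (17 - 15*10) - 288*(-484) = (17 - 150) + 139392 = -133 + 139392 = 139259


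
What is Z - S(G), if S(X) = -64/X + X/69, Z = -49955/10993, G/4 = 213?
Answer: -905672677/53854707 ≈ -16.817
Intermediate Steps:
G = 852 (G = 4*213 = 852)
Z = -49955/10993 (Z = -49955*1/10993 = -49955/10993 ≈ -4.5443)
S(X) = -64/X + X/69 (S(X) = -64/X + X*(1/69) = -64/X + X/69)
Z - S(G) = -49955/10993 - (-64/852 + (1/69)*852) = -49955/10993 - (-64*1/852 + 284/23) = -49955/10993 - (-16/213 + 284/23) = -49955/10993 - 1*60124/4899 = -49955/10993 - 60124/4899 = -905672677/53854707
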